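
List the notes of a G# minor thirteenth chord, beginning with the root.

G-sharp, B, D-sharp, F-sharp, A-sharp, C-sharp, E-sharp

G# minor thirteenth is a minor thirteenth built on G-sharp.
G-sharp — root
B — minor 3rd
D-sharp — perfect 5th
F-sharp — minor 7th
A-sharp — major 9th
C-sharp — perfect 11th
E-sharp — major 13th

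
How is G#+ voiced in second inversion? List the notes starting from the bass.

In root position, G#+ is G#–B#–D##.
Second inversion puts the fifth (D##) in the bass.

D##  G#  B#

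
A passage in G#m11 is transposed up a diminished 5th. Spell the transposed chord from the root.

A diminished 5th up from G# is D, so the new chord is D minor eleventh.
Root: D
Minor 3rd (3rd): F
Perfect 5th (5th): A
Minor 7th (7th): C
Major 9th (9th): E
Perfect 11th (11th): G

D  F  A  C  E  G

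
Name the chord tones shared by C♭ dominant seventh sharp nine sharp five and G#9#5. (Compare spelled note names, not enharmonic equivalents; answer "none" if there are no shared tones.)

C♭ dominant seventh sharp nine sharp five: Cb Eb G Bbb D
G#9#5: G# B# D## F# A#
Common to both → none.

none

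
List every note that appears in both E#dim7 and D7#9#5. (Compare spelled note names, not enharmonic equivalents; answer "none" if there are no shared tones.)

E#  D

E#dim7 = E#, G#, B, D.
D7#9#5 = D, F#, A#, C, E#.
Shared: E#, D.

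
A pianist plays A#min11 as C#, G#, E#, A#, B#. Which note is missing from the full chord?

D#

A#min11 = A#, C#, E#, G#, B#, D#. The voicing lacks the 11th (perfect 11th), D#.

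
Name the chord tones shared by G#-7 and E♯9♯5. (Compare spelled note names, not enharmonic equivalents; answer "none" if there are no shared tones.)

D#

G#-7 = G#, B, D#, F#.
E♯9♯5 = E#, G##, B##, D#, F##.
Shared: D#.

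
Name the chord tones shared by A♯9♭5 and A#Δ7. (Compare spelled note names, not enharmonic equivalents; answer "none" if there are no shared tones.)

A♯9♭5: A# C## E G# B#
A#Δ7: A# C## E# G##
Common to both → A#, C##.

A#, C##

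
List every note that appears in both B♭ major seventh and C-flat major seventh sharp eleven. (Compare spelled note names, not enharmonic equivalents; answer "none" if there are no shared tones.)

B-flat  F

B♭ major seventh = B-flat, D, F, A.
C-flat major seventh sharp eleven = C-flat, E-flat, G-flat, B-flat, F.
Shared: B-flat, F.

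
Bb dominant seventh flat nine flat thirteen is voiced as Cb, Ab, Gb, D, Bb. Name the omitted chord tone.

F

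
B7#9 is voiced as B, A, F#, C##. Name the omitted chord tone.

D#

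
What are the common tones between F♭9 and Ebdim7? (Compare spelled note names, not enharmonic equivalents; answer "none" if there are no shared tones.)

Gb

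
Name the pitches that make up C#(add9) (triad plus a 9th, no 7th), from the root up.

C#(add9) is an added-ninth built on C#.
root → C#
3rd (major 3rd) → E#
5th (perfect 5th) → G#
9th (major 9th) → D#

C# E# G# D#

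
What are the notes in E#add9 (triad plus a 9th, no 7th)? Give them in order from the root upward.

E#add9 is an added-ninth built on E♯.
- root: E♯
- major 3rd: G𝄪
- perfect 5th: B♯
- major 9th: F𝄪

E♯, G𝄪, B♯, F𝄪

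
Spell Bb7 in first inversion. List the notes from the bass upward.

In root position, Bb7 is Bb–D–F–Ab.
First inversion puts the third (D) in the bass.

D, F, Ab, Bb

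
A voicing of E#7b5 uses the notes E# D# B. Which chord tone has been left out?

E#7b5 = E#, G##, B, D#. The voicing lacks the 3rd (major 3rd), G##.

G##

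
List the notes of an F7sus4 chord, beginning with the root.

F  Bb  C  Eb

F7sus4 is a dominant seventh suspended fourth built on F.
F — root
Bb — perfect 4th
C — perfect 5th
Eb — minor 7th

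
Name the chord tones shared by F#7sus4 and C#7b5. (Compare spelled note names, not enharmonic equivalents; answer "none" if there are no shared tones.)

F#7sus4 = F♯, B, C♯, E.
C#7b5 = C♯, E♯, G, B.
Shared: B, C♯.

B, C♯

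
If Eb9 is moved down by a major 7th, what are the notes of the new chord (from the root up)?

Fb, Ab, Cb, Ebb, Gb

A major 7th down from Eb is Fb, so the new chord is Fb dominant ninth.
Root: Fb
Major 3rd (3rd): Ab
Perfect 5th (5th): Cb
Minor 7th (7th): Ebb
Major 9th (9th): Gb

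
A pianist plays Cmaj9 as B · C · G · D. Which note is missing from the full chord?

The full Cmaj9 chord is C, E, G, B, D.
Comparing with the voicing, the major 3rd (3rd) — E — is absent.

E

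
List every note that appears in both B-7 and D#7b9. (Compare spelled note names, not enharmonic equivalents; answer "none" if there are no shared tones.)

none

B-7: B D F# A
D#7b9: D# F## A# C# E
Common to both → none.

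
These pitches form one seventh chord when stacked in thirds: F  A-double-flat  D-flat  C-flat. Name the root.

Stacking in thirds gives D-flat – F – A-double-flat – C-flat, so D-flat is the root — D-flat dominant seventh flat five.

D-flat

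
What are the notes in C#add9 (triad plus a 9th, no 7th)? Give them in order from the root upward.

Root C#, quality added-ninth:
C# — root
E# — major 3rd
G# — perfect 5th
D# — major 9th

C#, E#, G#, D#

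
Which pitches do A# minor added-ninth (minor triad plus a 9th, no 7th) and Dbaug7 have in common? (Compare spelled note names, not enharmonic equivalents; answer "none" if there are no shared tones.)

A# minor added-ninth = A#, C#, E#, B#.
Dbaug7 = Db, F, A, Cb.
Shared: none.

none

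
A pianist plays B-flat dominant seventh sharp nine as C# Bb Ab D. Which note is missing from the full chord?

B-flat dominant seventh sharp nine = Bb, D, F, Ab, C#. The voicing lacks the 5th (perfect 5th), F.

F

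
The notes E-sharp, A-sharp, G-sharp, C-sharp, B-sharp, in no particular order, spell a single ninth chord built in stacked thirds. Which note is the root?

Stacking in thirds gives A-sharp – C-sharp – E-sharp – G-sharp – B-sharp, so A-sharp is the root — A-sharp minor ninth.

A-sharp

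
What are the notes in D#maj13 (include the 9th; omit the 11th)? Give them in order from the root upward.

D♯, F𝄪, A♯, C𝄪, E♯, B♯

Root D♯, quality major thirteenth:
- root: D♯
- major 3rd: F𝄪
- perfect 5th: A♯
- major 7th: C𝄪
- major 9th: E♯
- major 13th: B♯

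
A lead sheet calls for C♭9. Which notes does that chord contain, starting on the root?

Cb Eb Gb Bbb Db

C♭9 is a dominant ninth built on Cb.
root → Cb
3rd (major 3rd) → Eb
5th (perfect 5th) → Gb
7th (minor 7th) → Bbb
9th (major 9th) → Db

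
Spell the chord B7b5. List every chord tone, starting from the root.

Root B, quality dominant seventh flat five:
- root: B
- major 3rd: D#
- diminished 5th: F
- minor 7th: A

B – D# – F – A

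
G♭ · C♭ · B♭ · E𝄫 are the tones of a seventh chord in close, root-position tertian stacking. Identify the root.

C♭

Arranged so that each adjacent pair is a third by letter name: C♭ – E𝄫 – G♭ – B♭.
The bottom of that stack, C♭, is the root (this is C♭ minor-major seventh).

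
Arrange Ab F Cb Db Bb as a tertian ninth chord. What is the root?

Stacking in thirds gives Bb – Db – F – Ab – Cb, so Bb is the root — Bb minor seventh flat nine.

Bb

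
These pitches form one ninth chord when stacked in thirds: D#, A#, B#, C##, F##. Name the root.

B#

Arranged so that each adjacent pair is a third by letter name: B# – D# – F## – A# – C##.
The bottom of that stack, B#, is the root (this is B# minor ninth).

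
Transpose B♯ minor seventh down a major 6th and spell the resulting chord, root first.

D♯, F♯, A♯, C♯

B♯ down a major 6th → D♯. New chord: D♯ minor seventh.
root → D♯
3rd (minor 3rd) → F♯
5th (perfect 5th) → A♯
7th (minor 7th) → C♯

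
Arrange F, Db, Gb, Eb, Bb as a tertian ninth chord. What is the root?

Eb

Arranged so that each adjacent pair is a third by letter name: Eb – Gb – Bb – Db – F.
The bottom of that stack, Eb, is the root (this is Eb minor ninth).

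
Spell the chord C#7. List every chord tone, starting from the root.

C#7: dominant seventh on C#.
root → C#
3rd (major 3rd) → E#
5th (perfect 5th) → G#
7th (minor 7th) → B

C#, E#, G#, B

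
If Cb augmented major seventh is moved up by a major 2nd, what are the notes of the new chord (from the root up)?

Transposed root: C-flat → D-flat (major 2nd up). So we spell D-flat augmented major seventh:
Root: D-flat
Major 3rd (3rd): F
Augmented 5th (5th): A
Major 7th (7th): C

D-flat, F, A, C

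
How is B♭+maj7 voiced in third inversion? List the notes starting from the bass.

In root position, B♭+maj7 is Bb–D–F#–A.
Third inversion puts the seventh (A) in the bass.

A – Bb – D – F#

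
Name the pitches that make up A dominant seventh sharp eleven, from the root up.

A, C♯, E, G, D♯

A dominant seventh sharp eleven is a dominant seventh sharp eleven built on A.
A — root
C♯ — major 3rd
E — perfect 5th
G — minor 7th
D♯ — augmented 11th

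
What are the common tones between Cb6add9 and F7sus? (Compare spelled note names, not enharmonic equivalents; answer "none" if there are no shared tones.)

Eb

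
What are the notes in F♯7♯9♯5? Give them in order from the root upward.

F♯ – A♯ – C𝄪 – E – G𝄪

F♯7♯9♯5 is a dominant seventh sharp nine sharp five built on F♯.
F♯ — root
A♯ — major 3rd
C𝄪 — augmented 5th
E — minor 7th
G𝄪 — augmented 9th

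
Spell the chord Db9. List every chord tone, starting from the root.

D♭  F  A♭  C♭  E♭

Db9: dominant ninth on D♭.
root → D♭
3rd (major 3rd) → F
5th (perfect 5th) → A♭
7th (minor 7th) → C♭
9th (major 9th) → E♭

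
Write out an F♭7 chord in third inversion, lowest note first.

Ebb  Fb  Ab  Cb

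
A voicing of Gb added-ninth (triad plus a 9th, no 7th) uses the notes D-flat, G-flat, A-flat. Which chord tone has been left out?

B-flat

The full Gb added-ninth chord is G-flat, B-flat, D-flat, A-flat.
Comparing with the voicing, the major 3rd (3rd) — B-flat — is absent.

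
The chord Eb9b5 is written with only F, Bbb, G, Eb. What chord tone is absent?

The full Eb9b5 chord is Eb, G, Bbb, Db, F.
Comparing with the voicing, the minor 7th (7th) — Db — is absent.

Db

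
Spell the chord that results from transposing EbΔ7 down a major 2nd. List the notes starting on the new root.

D♭ F A♭ C

A major 2nd down from E♭ is D♭, so the new chord is D♭ major seventh.
root → D♭
3rd (major 3rd) → F
5th (perfect 5th) → A♭
7th (major 7th) → C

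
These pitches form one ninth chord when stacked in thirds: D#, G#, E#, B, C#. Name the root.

C#

Stacking in thirds gives C# – E# – G# – B – D#, so C# is the root — C# dominant ninth.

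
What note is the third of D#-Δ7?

F#

D#-Δ7 is built on D#; its 3rd is a minor 3rd above the root.
A third above D uses the letter F, and the minor 3rd above D# is F#.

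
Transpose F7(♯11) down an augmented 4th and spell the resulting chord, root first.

An augmented 4th down from F is C♭, so the new chord is C♭ dominant seventh sharp eleven.
C♭ — root
E♭ — major 3rd
G♭ — perfect 5th
B𝄫 — minor 7th
F — augmented 11th

C♭, E♭, G♭, B𝄫, F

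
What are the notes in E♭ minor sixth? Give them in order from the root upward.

E-flat, G-flat, B-flat, C

Root E-flat, quality minor sixth:
- root: E-flat
- minor 3rd: G-flat
- perfect 5th: B-flat
- major 6th: C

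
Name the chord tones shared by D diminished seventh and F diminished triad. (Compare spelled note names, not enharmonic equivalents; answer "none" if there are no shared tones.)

F, A-flat, C-flat

D diminished seventh = D, F, A-flat, C-flat.
F diminished triad = F, A-flat, C-flat.
Shared: F, A-flat, C-flat.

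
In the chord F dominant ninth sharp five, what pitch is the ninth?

F dominant ninth sharp five is built on F; its 9th is a major 9th above the root.
A second above F uses the letter G, and the major 9th above F is G.

G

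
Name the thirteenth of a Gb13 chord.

E♭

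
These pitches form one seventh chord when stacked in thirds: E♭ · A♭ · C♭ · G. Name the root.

Stacking in thirds gives A♭ – C♭ – E♭ – G, so A♭ is the root — A♭ minor-major seventh.

A♭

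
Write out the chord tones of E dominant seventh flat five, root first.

E, G♯, B♭, D

Root E, quality dominant seventh flat five:
root → E
3rd (major 3rd) → G♯
5th (diminished 5th) → B♭
7th (minor 7th) → D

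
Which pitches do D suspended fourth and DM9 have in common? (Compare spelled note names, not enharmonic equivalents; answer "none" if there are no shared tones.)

D  A

D suspended fourth: D G A
DM9: D F♯ A C♯ E
Common to both → D, A.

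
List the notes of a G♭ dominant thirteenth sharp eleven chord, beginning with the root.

Gb, Bb, Db, Fb, Ab, C, Eb

G♭ dominant thirteenth sharp eleven: dominant thirteenth sharp eleven on Gb.
root → Gb
3rd (major 3rd) → Bb
5th (perfect 5th) → Db
7th (minor 7th) → Fb
9th (major 9th) → Ab
11th (augmented 11th) → C
13th (major 13th) → Eb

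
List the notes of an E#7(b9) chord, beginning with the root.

E# G## B# D# F#

E#7(b9) is a dominant seventh flat nine built on E#.
Root: E#
Major 3rd (3rd): G##
Perfect 5th (5th): B#
Minor 7th (7th): D#
Minor 9th (9th): F#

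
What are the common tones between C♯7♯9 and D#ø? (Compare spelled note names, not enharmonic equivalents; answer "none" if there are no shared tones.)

C♯7♯9 = C#, E#, G#, B, D##.
D#ø = D#, F#, A, C#.
Shared: C#.

C#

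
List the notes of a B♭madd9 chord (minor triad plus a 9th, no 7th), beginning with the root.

Bb, Db, F, C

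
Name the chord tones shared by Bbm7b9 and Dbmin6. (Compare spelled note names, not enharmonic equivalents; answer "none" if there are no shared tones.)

Bb Db Ab

Bbm7b9: Bb Db F Ab Cb
Dbmin6: Db Fb Ab Bb
Common to both → Bb, Db, Ab.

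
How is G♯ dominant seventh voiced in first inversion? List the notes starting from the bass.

B-sharp, D-sharp, F-sharp, G-sharp

In root position, G♯ dominant seventh is G-sharp–B-sharp–D-sharp–F-sharp.
First inversion puts the third (B-sharp) in the bass.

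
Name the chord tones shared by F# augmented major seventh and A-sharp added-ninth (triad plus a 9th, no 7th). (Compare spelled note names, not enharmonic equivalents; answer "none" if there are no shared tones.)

A-sharp, C-double-sharp, E-sharp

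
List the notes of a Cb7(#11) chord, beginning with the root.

C♭ – E♭ – G♭ – B𝄫 – F

Cb7(#11): dominant seventh sharp eleven on C♭.
C♭ — root
E♭ — major 3rd
G♭ — perfect 5th
B𝄫 — minor 7th
F — augmented 11th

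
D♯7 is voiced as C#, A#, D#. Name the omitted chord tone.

F##

The full D♯7 chord is D#, F##, A#, C#.
Comparing with the voicing, the major 3rd (3rd) — F## — is absent.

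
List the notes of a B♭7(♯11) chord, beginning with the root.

Bb – D – F – Ab – E

B♭7(♯11): dominant seventh sharp eleven on Bb.
Root: Bb
Major 3rd (3rd): D
Perfect 5th (5th): F
Minor 7th (7th): Ab
Augmented 11th (11th): E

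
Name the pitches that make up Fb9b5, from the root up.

Fb9b5 is a dominant ninth flat five built on Fb.
Fb — root
Ab — major 3rd
Cbb — diminished 5th
Ebb — minor 7th
Gb — major 9th

Fb, Ab, Cbb, Ebb, Gb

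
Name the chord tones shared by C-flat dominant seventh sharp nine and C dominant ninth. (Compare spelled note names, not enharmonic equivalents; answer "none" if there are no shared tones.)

D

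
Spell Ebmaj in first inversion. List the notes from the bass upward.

G  Bb  Eb

Ebmaj = Eb–G–Bb; first inversion → third (G) lowest.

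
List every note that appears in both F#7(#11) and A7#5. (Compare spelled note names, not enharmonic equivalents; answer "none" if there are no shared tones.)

F#7(#11): F# A# C# E B#
A7#5: A C# E# G
Common to both → C#.

C#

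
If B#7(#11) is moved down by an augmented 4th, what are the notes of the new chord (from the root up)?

Transposed root: B# → F# (augmented 4th down). So we spell F# dominant seventh sharp eleven:
- root: F#
- major 3rd: A#
- perfect 5th: C#
- minor 7th: E
- augmented 11th: B#

F# A# C# E B#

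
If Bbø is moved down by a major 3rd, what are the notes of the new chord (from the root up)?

Gb, Bbb, Dbb, Fb

Bb down a major 3rd → Gb. New chord: Gb half-diminished seventh.
root → Gb
3rd (minor 3rd) → Bbb
5th (diminished 5th) → Dbb
7th (minor 7th) → Fb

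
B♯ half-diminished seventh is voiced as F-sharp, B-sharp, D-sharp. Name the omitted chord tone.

The full B♯ half-diminished seventh chord is B-sharp, D-sharp, F-sharp, A-sharp.
Comparing with the voicing, the minor 7th (7th) — A-sharp — is absent.

A-sharp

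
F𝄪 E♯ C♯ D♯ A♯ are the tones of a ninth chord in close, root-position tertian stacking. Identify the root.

Stacking in thirds gives D♯ – F𝄪 – A♯ – C♯ – E♯, so D♯ is the root — D♯ dominant ninth.

D♯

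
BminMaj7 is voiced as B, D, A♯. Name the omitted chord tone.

BminMaj7 = B, D, F♯, A♯. The voicing lacks the 5th (perfect 5th), F♯.

F♯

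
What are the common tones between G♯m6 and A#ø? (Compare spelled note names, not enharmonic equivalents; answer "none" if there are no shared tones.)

G♯

G♯m6 = G♯, B, D♯, E♯.
A#ø = A♯, C♯, E, G♯.
Shared: G♯.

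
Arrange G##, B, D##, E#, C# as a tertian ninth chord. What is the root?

C#

Stacking in thirds gives C# – E# – G## – B – D##, so C# is the root — C# dominant seventh sharp nine sharp five.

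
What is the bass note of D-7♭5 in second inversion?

D-7♭5 = D–F–Ab–C. Second inversion → fifth in the bass = Ab.

Ab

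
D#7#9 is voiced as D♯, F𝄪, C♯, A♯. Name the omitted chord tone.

E𝄪

The full D#7#9 chord is D♯, F𝄪, A♯, C♯, E𝄪.
Comparing with the voicing, the augmented 9th (9th) — E𝄪 — is absent.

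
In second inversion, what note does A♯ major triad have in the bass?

A♯ major triad in root position is A#–C##–E#.
Second inversion places the fifth in the bass, which is E#.

E#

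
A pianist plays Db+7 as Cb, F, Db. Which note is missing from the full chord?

Db+7 = Db, F, A, Cb. The voicing lacks the 5th (augmented 5th), A.

A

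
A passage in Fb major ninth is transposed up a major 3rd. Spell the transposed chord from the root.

A♭, C, E♭, G, B♭

A major 3rd up from F♭ is A♭, so the new chord is A♭ major ninth.
root → A♭
3rd (major 3rd) → C
5th (perfect 5th) → E♭
7th (major 7th) → G
9th (major 9th) → B♭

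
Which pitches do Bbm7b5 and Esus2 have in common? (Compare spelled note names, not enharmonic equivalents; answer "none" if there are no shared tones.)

none

Bbm7b5 = Bb, Db, Fb, Ab.
Esus2 = E, F#, B.
Shared: none.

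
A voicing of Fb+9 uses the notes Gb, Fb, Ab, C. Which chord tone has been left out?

Ebb

The full Fb+9 chord is Fb, Ab, C, Ebb, Gb.
Comparing with the voicing, the minor 7th (7th) — Ebb — is absent.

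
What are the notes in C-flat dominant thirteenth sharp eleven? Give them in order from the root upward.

C♭, E♭, G♭, B𝄫, D♭, F, A♭

Root C♭, quality dominant thirteenth sharp eleven:
C♭ — root
E♭ — major 3rd
G♭ — perfect 5th
B𝄫 — minor 7th
D♭ — major 9th
F — augmented 11th
A♭ — major 13th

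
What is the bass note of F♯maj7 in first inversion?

A#

F♯maj7 = F#–A#–C#–E#. First inversion → third in the bass = A#.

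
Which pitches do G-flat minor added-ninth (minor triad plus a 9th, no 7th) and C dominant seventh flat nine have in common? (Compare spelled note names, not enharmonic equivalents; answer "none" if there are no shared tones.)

D-flat

G-flat minor added-ninth = G-flat, B-double-flat, D-flat, A-flat.
C dominant seventh flat nine = C, E, G, B-flat, D-flat.
Shared: D-flat.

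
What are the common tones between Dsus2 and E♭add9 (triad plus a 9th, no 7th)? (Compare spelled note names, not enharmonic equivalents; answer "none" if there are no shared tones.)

Dsus2: D E A
E♭add9: Eb G Bb F
Common to both → none.

none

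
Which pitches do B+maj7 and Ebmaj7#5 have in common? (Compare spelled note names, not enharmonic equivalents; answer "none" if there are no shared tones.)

B

B+maj7: B D# F## A#
Ebmaj7#5: Eb G B D
Common to both → B.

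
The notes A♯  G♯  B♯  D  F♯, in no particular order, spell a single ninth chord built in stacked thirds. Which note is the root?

G♯

Arranged so that each adjacent pair is a third by letter name: G♯ – B♯ – D – F♯ – A♯.
The bottom of that stack, G♯, is the root (this is G♯ dominant ninth flat five).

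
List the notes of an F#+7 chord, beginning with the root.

F#, A#, C##, E

Root F#, quality augmented seventh:
Root: F#
Major 3rd (3rd): A#
Augmented 5th (5th): C##
Minor 7th (7th): E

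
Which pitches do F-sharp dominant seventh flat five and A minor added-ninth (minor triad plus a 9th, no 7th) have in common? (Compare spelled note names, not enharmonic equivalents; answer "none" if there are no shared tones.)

F-sharp dominant seventh flat five: F# A# C E
A minor added-ninth: A C E B
Common to both → C, E.

C, E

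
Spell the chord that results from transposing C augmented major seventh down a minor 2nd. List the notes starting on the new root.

B, D-sharp, F-double-sharp, A-sharp

Transposed root: C → B (minor 2nd down). So we spell B augmented major seventh:
B — root
D-sharp — major 3rd
F-double-sharp — augmented 5th
A-sharp — major 7th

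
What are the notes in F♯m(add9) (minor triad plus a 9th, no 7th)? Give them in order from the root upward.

F# A C# G#

F♯m(add9) is a minor added-ninth built on F#.
Root: F#
Minor 3rd (3rd): A
Perfect 5th (5th): C#
Major 9th (9th): G#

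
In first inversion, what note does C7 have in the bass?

C7 = C–E–G–Bb. First inversion → third in the bass = E.

E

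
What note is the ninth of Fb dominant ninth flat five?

Root of Fb dominant ninth flat five = F-flat. The 9th is a major 9th: F-flat up a major 9th → G-flat.

G-flat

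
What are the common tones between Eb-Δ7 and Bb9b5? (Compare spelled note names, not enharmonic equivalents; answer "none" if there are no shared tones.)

Eb-Δ7 = E♭, G♭, B♭, D.
Bb9b5 = B♭, D, F♭, A♭, C.
Shared: B♭, D.

B♭  D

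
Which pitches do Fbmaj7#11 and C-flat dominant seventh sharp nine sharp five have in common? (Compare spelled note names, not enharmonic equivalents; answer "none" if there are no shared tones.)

Cb  Eb

Fbmaj7#11: Fb Ab Cb Eb Bb
C-flat dominant seventh sharp nine sharp five: Cb Eb G Bbb D
Common to both → Cb, Eb.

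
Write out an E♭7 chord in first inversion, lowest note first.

G – Bb – Db – Eb

In root position, E♭7 is Eb–G–Bb–Db.
First inversion puts the third (G) in the bass.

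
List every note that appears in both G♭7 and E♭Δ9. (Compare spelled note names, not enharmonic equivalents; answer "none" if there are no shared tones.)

G♭7 = Gb, Bb, Db, Fb.
E♭Δ9 = Eb, G, Bb, D, F.
Shared: Bb.

Bb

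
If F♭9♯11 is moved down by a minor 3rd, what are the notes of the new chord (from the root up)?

Fb down a minor 3rd → Db. New chord: Db dominant ninth sharp eleven.
- root: Db
- major 3rd: F
- perfect 5th: Ab
- minor 7th: Cb
- major 9th: Eb
- augmented 11th: G

Db – F – Ab – Cb – Eb – G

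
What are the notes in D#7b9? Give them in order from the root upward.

D♯ – F𝄪 – A♯ – C♯ – E

Root D♯, quality dominant seventh flat nine:
root → D♯
3rd (major 3rd) → F𝄪
5th (perfect 5th) → A♯
7th (minor 7th) → C♯
9th (minor 9th) → E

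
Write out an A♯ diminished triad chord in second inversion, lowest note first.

E – A# – C#

A♯ diminished triad = A#–C#–E; second inversion → fifth (E) lowest.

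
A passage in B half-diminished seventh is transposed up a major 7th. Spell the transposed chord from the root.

A major 7th up from B is A#, so the new chord is A# half-diminished seventh.
- root: A#
- minor 3rd: C#
- diminished 5th: E
- minor 7th: G#

A#, C#, E, G#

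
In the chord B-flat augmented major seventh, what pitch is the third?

Root of B-flat augmented major seventh = B-flat. The 3rd is a major 3rd: B-flat up a major 3rd → D.

D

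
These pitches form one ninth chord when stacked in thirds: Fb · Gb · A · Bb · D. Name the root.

Gb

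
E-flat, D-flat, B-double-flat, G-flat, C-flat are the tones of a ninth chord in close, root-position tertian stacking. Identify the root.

Arranged so that each adjacent pair is a third by letter name: C-flat – E-flat – G-flat – B-double-flat – D-flat.
The bottom of that stack, C-flat, is the root (this is C-flat dominant ninth).

C-flat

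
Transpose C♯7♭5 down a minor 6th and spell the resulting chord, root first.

E♯ G𝄪 B D♯

Transposed root: C♯ → E♯ (minor 6th down). So we spell E♯ dominant seventh flat five:
Root: E♯
Major 3rd (3rd): G𝄪
Diminished 5th (5th): B
Minor 7th (7th): D♯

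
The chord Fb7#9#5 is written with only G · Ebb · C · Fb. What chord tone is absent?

The full Fb7#9#5 chord is Fb, Ab, C, Ebb, G.
Comparing with the voicing, the major 3rd (3rd) — Ab — is absent.

Ab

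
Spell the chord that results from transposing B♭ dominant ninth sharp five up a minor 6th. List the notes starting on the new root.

G-flat, B-flat, D, F-flat, A-flat

B-flat up a minor 6th → G-flat. New chord: G-flat dominant ninth sharp five.
root → G-flat
3rd (major 3rd) → B-flat
5th (augmented 5th) → D
7th (minor 7th) → F-flat
9th (major 9th) → A-flat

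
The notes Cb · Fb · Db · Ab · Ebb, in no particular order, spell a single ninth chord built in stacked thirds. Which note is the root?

Db

Arranged so that each adjacent pair is a third by letter name: Db – Fb – Ab – Cb – Ebb.
The bottom of that stack, Db, is the root (this is Db minor seventh flat nine).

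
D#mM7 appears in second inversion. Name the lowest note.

A#

D#mM7 = D#–F#–A#–C##. Second inversion → fifth in the bass = A#.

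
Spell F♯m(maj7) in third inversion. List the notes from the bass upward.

E# F# A C#

In root position, F♯m(maj7) is F#–A–C#–E#.
Third inversion puts the seventh (E#) in the bass.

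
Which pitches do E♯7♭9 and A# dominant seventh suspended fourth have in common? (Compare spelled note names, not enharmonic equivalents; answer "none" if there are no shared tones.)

E♯7♭9: E♯ G𝄪 B♯ D♯ F♯
A# dominant seventh suspended fourth: A♯ D♯ E♯ G♯
Common to both → E♯, D♯.

E♯  D♯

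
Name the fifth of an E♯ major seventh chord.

E♯ major seventh is built on E#; its 5th is a perfect 5th above the root.
A fifth above E uses the letter B, and the perfect 5th above E# is B#.

B#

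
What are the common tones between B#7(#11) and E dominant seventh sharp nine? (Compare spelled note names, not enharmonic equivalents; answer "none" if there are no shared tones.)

F##

B#7(#11): B# D## F## A# E##
E dominant seventh sharp nine: E G# B D F##
Common to both → F##.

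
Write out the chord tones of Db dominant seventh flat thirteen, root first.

Db, F, Ab, Cb, Bbb

Root Db, quality dominant seventh flat thirteen:
Root: Db
Major 3rd (3rd): F
Perfect 5th (5th): Ab
Minor 7th (7th): Cb
Minor 13th (13th): Bbb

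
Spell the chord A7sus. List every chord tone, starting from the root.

A  D  E  G

A7sus is a dominant seventh suspended fourth built on A.
root → A
4th (perfect 4th) → D
5th (perfect 5th) → E
7th (minor 7th) → G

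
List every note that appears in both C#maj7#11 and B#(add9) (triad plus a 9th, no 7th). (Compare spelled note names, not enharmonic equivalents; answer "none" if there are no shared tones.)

C#maj7#11 = C♯, E♯, G♯, B♯, F𝄪.
B#(add9) = B♯, D𝄪, F𝄪, C𝄪.
Shared: B♯, F𝄪.

B♯ – F𝄪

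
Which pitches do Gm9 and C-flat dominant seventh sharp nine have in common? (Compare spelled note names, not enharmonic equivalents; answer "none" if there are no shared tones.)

Gm9 = G, Bb, D, F, A.
C-flat dominant seventh sharp nine = Cb, Eb, Gb, Bbb, D.
Shared: D.

D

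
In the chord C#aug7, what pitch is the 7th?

B

Root of C#aug7 = C#. The 7th is a minor 7th: C# up a minor 7th → B.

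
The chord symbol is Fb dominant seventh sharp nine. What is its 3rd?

Fb dominant seventh sharp nine is built on F-flat; its 3rd is a major 3rd above the root.
A third above F uses the letter A, and the major 3rd above F-flat is A-flat.

A-flat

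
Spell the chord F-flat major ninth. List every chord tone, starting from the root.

Fb – Ab – Cb – Eb – Gb

Root Fb, quality major ninth:
Root: Fb
Major 3rd (3rd): Ab
Perfect 5th (5th): Cb
Major 7th (7th): Eb
Major 9th (9th): Gb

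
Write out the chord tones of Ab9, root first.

Ab9 is a dominant ninth built on Ab.
Ab — root
C — major 3rd
Eb — perfect 5th
Gb — minor 7th
Bb — major 9th

Ab C Eb Gb Bb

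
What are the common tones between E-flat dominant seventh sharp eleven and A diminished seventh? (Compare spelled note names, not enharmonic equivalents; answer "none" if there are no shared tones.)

E-flat dominant seventh sharp eleven = Eb, G, Bb, Db, A.
A diminished seventh = A, C, Eb, Gb.
Shared: Eb, A.

Eb, A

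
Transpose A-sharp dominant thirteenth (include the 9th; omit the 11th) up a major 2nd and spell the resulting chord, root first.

A-sharp up a major 2nd → B-sharp. New chord: B-sharp dominant thirteenth.
Root: B-sharp
Major 3rd (3rd): D-double-sharp
Perfect 5th (5th): F-double-sharp
Minor 7th (7th): A-sharp
Major 9th (9th): C-double-sharp
Major 13th (13th): G-double-sharp

B-sharp D-double-sharp F-double-sharp A-sharp C-double-sharp G-double-sharp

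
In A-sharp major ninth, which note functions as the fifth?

A-sharp major ninth is built on A#; its 5th is a perfect 5th above the root.
A fifth above A uses the letter E, and the perfect 5th above A# is E#.

E#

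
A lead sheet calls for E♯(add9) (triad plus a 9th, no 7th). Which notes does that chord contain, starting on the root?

E#  G##  B#  F##

E♯(add9): added-ninth on E#.
Root: E#
Major 3rd (3rd): G##
Perfect 5th (5th): B#
Major 9th (9th): F##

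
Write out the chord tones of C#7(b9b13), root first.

C#7(b9b13) is a dominant seventh flat nine flat thirteen built on C#.
C# — root
E# — major 3rd
G# — perfect 5th
B — minor 7th
D — minor 9th
A — minor 13th

C#, E#, G#, B, D, A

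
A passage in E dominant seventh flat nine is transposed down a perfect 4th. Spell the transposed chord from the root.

A perfect 4th down from E is B, so the new chord is B dominant seventh flat nine.
root → B
3rd (major 3rd) → D#
5th (perfect 5th) → F#
7th (minor 7th) → A
9th (minor 9th) → C

B – D# – F# – A – C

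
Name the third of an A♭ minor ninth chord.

Root of A♭ minor ninth = A-flat. The 3rd is a minor 3rd: A-flat up a minor 3rd → C-flat.

C-flat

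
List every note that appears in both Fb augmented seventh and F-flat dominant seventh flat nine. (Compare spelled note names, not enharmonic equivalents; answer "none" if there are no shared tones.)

F-flat  A-flat  E-double-flat

Fb augmented seventh: F-flat A-flat C E-double-flat
F-flat dominant seventh flat nine: F-flat A-flat C-flat E-double-flat G-double-flat
Common to both → F-flat, A-flat, E-double-flat.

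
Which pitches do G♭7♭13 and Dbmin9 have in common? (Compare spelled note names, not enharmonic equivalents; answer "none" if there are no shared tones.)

G♭7♭13 = G♭, B♭, D♭, F♭, E𝄫.
Dbmin9 = D♭, F♭, A♭, C♭, E♭.
Shared: D♭, F♭.

D♭, F♭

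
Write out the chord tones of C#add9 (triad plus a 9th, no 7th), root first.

C# – E# – G# – D#

C#add9: added-ninth on C#.
C# — root
E# — major 3rd
G# — perfect 5th
D# — major 9th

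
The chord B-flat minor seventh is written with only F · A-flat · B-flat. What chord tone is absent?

D-flat

B-flat minor seventh = B-flat, D-flat, F, A-flat. The voicing lacks the 3rd (minor 3rd), D-flat.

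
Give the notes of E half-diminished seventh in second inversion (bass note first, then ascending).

B-flat, D, E, G

In root position, E half-diminished seventh is E–G–B-flat–D.
Second inversion puts the fifth (B-flat) in the bass.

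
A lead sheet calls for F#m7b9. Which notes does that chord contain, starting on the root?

F#m7b9: minor seventh flat nine on F♯.
Root: F♯
Minor 3rd (3rd): A
Perfect 5th (5th): C♯
Minor 7th (7th): E
Minor 9th (9th): G

F♯ A C♯ E G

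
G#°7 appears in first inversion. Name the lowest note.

G#°7 = G#–B–D–F. First inversion → third in the bass = B.

B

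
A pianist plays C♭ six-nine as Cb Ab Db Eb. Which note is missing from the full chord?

Gb

The full C♭ six-nine chord is Cb, Eb, Gb, Ab, Db.
Comparing with the voicing, the perfect 5th (5th) — Gb — is absent.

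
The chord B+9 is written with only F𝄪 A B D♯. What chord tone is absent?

C♯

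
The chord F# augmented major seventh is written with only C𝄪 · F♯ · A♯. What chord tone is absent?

The full F# augmented major seventh chord is F♯, A♯, C𝄪, E♯.
Comparing with the voicing, the major 7th (7th) — E♯ — is absent.

E♯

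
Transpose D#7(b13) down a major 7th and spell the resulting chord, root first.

E  G#  B  D  C

A major 7th down from D# is E, so the new chord is E dominant seventh flat thirteen.
E — root
G# — major 3rd
B — perfect 5th
D — minor 7th
C — minor 13th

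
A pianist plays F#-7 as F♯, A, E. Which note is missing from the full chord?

The full F#-7 chord is F♯, A, C♯, E.
Comparing with the voicing, the perfect 5th (5th) — C♯ — is absent.

C♯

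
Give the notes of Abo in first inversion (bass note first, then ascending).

Cb  Ebb  Ab

Abo = Ab–Cb–Ebb; first inversion → third (Cb) lowest.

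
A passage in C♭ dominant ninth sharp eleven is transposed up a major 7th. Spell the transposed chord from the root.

B♭, D, F, A♭, C, E

C♭ up a major 7th → B♭. New chord: B♭ dominant ninth sharp eleven.
- root: B♭
- major 3rd: D
- perfect 5th: F
- minor 7th: A♭
- major 9th: C
- augmented 11th: E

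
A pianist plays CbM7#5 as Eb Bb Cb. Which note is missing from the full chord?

G

CbM7#5 = Cb, Eb, G, Bb. The voicing lacks the 5th (augmented 5th), G.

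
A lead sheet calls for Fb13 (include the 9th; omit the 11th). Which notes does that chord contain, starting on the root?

Fb – Ab – Cb – Ebb – Gb – Db

Fb13 is a dominant thirteenth built on Fb.
- root: Fb
- major 3rd: Ab
- perfect 5th: Cb
- minor 7th: Ebb
- major 9th: Gb
- major 13th: Db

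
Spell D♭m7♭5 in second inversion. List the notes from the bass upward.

A𝄫, C♭, D♭, F♭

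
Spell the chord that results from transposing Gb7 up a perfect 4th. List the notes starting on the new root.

G♭ up a perfect 4th → C♭. New chord: C♭ dominant seventh.
C♭ — root
E♭ — major 3rd
G♭ — perfect 5th
B𝄫 — minor 7th

C♭ – E♭ – G♭ – B𝄫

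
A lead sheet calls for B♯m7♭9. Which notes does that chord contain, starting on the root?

B#, D#, F##, A#, C#

B♯m7♭9 is a minor seventh flat nine built on B#.
B# — root
D# — minor 3rd
F## — perfect 5th
A# — minor 7th
C# — minor 9th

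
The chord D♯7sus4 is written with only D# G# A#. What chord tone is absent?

D♯7sus4 = D#, G#, A#, C#. The voicing lacks the 7th (minor 7th), C#.

C#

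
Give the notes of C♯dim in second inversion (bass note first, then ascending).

G  C#  E

C♯dim = C#–E–G; second inversion → fifth (G) lowest.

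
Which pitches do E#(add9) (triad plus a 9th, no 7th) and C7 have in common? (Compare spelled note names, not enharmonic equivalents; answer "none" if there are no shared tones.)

E#(add9): E♯ G𝄪 B♯ F𝄪
C7: C E G B♭
Common to both → none.

none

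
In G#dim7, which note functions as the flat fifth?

D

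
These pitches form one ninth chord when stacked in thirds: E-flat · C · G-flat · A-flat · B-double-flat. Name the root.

A-flat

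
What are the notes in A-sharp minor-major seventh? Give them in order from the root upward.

A-sharp, C-sharp, E-sharp, G-double-sharp

A-sharp minor-major seventh: minor-major seventh on A-sharp.
- root: A-sharp
- minor 3rd: C-sharp
- perfect 5th: E-sharp
- major 7th: G-double-sharp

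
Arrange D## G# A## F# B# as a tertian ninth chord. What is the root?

G#

Arranged so that each adjacent pair is a third by letter name: G# – B# – D## – F# – A##.
The bottom of that stack, G#, is the root (this is G# dominant seventh sharp nine sharp five).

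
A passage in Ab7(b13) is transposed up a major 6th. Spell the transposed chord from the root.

F A C E♭ D♭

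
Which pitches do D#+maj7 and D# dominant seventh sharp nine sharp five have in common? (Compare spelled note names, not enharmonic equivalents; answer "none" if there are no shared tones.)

D#, F##, A##

D#+maj7: D# F## A## C##
D# dominant seventh sharp nine sharp five: D# F## A## C# E##
Common to both → D#, F##, A##.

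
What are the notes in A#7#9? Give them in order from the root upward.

A#, C##, E#, G#, B##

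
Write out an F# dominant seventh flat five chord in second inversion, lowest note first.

C, E, F-sharp, A-sharp

F# dominant seventh flat five = F-sharp–A-sharp–C–E; second inversion → fifth (C) lowest.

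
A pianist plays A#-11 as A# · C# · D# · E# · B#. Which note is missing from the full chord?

The full A#-11 chord is A#, C#, E#, G#, B#, D#.
Comparing with the voicing, the minor 7th (7th) — G# — is absent.

G#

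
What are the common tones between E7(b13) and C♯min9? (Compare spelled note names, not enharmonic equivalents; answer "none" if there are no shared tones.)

E  G#  B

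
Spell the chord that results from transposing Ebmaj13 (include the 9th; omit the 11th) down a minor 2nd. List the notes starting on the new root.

D, F#, A, C#, E, B

Transposed root: Eb → D (minor 2nd down). So we spell D major thirteenth:
root → D
3rd (major 3rd) → F#
5th (perfect 5th) → A
7th (major 7th) → C#
9th (major 9th) → E
13th (major 13th) → B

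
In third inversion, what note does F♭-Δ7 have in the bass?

Eb

F♭-Δ7 in root position is Fb–Abb–Cb–Eb.
Third inversion places the seventh in the bass, which is Eb.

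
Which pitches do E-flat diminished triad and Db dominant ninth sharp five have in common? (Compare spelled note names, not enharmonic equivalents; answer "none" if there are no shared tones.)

E-flat diminished triad = E-flat, G-flat, B-double-flat.
Db dominant ninth sharp five = D-flat, F, A, C-flat, E-flat.
Shared: E-flat.

E-flat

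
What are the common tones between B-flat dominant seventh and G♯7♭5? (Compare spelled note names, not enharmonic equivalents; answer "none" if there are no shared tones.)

D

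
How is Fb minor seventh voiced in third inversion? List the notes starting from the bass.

In root position, Fb minor seventh is F-flat–A-double-flat–C-flat–E-double-flat.
Third inversion puts the seventh (E-double-flat) in the bass.

E-double-flat F-flat A-double-flat C-flat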